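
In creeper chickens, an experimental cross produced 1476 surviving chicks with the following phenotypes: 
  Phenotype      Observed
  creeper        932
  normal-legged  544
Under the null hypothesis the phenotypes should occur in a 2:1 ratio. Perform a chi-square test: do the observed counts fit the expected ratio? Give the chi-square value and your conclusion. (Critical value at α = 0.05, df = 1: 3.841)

The 2:1 ratio has 3 parts, so with N = 1476 the expected counts are:
  creeper: 1476 × 2/3 = 984
  normal-legged: 1476 × 1/3 = 492
χ² = Σ (O − E)² / E
  creeper: (932 − 984)² / 984 = 2.7480
  normal-legged: (544 − 492)² / 492 = 5.4959
χ² = 2.7480 + 5.4959 = 8.2439 ≈ 8.244
Degrees of freedom = 2 − 1 = 1; critical value at α = 0.05 is 3.841.
Since 8.244 > 3.841, we reject the null hypothesis — the data do not fit the 2:1 ratio.

8.244; not consistent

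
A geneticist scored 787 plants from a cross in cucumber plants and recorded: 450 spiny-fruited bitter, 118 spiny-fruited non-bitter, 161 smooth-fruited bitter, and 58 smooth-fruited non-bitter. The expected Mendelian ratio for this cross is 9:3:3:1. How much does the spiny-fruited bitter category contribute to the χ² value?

0.121

Expected counts for N = 787 under a 9:3:3:1 ratio (total parts = 16):
  spiny-fruited bitter: 787 × 9/16 = 442.6875
  spiny-fruited non-bitter: 787 × 3/16 = 147.5625
  smooth-fruited bitter: 787 × 3/16 = 147.5625
  smooth-fruited non-bitter: 787 × 1/16 = 49.1875
Contribution of spiny-fruited bitter: (450 − 442.6875)² / 442.6875 = 0.1208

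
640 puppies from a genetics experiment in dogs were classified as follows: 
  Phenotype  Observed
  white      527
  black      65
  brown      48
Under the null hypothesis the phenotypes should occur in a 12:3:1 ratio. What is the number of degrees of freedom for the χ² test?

2

A goodness-of-fit test with 3 phenotype classes has df = 3 − 1 = 2.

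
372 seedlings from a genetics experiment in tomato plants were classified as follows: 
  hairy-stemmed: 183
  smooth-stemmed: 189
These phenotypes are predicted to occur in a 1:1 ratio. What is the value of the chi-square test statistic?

0.097

The 1:1 ratio has 2 parts, so with N = 372 the expected counts are:
  hairy-stemmed: 372 × 1/2 = 186
  smooth-stemmed: 372 × 1/2 = 186
χ² = Σ (O − E)² / E
  hairy-stemmed: (183 − 186)² / 186 = 0.0484
  smooth-stemmed: (189 − 186)² / 186 = 0.0484
χ² = 0.0484 + 0.0484 = 0.0968 ≈ 0.097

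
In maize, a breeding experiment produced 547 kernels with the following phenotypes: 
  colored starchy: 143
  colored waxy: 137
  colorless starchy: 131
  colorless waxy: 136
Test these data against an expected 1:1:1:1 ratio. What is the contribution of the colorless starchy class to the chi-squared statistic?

The 1:1:1:1 ratio has 4 parts, so with N = 547 the expected counts are:
  colored starchy: 547 × 1/4 = 136.75
  colored waxy: 547 × 1/4 = 136.75
  colorless starchy: 547 × 1/4 = 136.75
  colorless waxy: 547 × 1/4 = 136.75
Contribution of colorless starchy: (131 − 136.75)² / 136.75 = 0.2418

0.242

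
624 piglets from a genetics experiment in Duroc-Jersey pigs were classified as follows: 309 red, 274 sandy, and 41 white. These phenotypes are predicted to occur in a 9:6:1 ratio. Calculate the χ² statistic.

11.966

Under the 9:6:1 hypothesis (Σ ratio = 16, N = 624):
  red: 624 × 9/16 = 351
  sandy: 624 × 6/16 = 234
  white: 624 × 1/16 = 39
χ² = Σ (O − E)² / E
  red: (309 − 351)² / 351 = 5.0256
  sandy: (274 − 234)² / 234 = 6.8376
  white: (41 − 39)² / 39 = 0.1026
χ² = 5.0256 + 6.8376 + 0.1026 = 11.9658 ≈ 11.966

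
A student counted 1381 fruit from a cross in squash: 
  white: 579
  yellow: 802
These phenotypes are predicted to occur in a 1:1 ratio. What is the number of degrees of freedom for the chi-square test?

1

A goodness-of-fit test with 2 phenotype classes has df = 2 − 1 = 1.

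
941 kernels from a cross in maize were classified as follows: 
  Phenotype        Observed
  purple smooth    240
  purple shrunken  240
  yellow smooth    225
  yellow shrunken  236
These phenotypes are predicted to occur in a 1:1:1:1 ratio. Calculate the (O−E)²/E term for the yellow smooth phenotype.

The 1:1:1:1 ratio has 4 parts, so with N = 941 the expected counts are:
  purple smooth: 941 × 1/4 = 235.25
  purple shrunken: 941 × 1/4 = 235.25
  yellow smooth: 941 × 1/4 = 235.25
  yellow shrunken: 941 × 1/4 = 235.25
Contribution of yellow smooth: (225 − 235.25)² / 235.25 = 0.4466

0.447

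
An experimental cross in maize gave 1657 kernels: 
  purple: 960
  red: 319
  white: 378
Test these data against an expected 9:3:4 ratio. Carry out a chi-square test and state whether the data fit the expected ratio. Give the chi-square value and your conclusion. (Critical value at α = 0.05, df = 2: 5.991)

4.232; consistent

The 9:3:4 ratio has 16 parts, so with N = 1657 the expected counts are:
  purple: 1657 × 9/16 = 932.0625
  red: 1657 × 3/16 = 310.6875
  white: 1657 × 4/16 = 414.25
χ² = Σ (O − E)² / E
  purple: (960 − 932.0625)² / 932.0625 = 0.8374
  red: (319 − 310.6875)² / 310.6875 = 0.2224
  white: (378 − 414.25)² / 414.25 = 3.1721
χ² = 0.8374 + 0.2224 + 3.1721 = 4.2319 ≈ 4.232
Degrees of freedom = 3 − 1 = 2; critical value at α = 0.05 is 5.991.
Since 4.232 < 5.991, we fail to reject the null hypothesis — the data are consistent with the 9:3:4 ratio.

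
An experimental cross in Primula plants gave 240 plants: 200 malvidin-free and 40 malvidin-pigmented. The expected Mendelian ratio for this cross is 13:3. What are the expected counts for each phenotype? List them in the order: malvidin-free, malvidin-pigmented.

The 13:3 ratio has 16 parts, so with N = 240 the expected counts are:
  malvidin-free: 240 × 13/16 = 195
  malvidin-pigmented: 240 × 3/16 = 45

195, 45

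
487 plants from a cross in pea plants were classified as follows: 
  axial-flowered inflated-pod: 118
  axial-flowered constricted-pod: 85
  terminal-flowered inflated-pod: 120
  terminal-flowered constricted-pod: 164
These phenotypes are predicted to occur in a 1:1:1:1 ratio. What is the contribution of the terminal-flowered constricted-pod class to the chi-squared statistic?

Under the 1:1:1:1 hypothesis (Σ ratio = 4, N = 487):
  axial-flowered inflated-pod: 487 × 1/4 = 121.75
  axial-flowered constricted-pod: 487 × 1/4 = 121.75
  terminal-flowered inflated-pod: 487 × 1/4 = 121.75
  terminal-flowered constricted-pod: 487 × 1/4 = 121.75
Contribution of terminal-flowered constricted-pod: (164 − 121.75)² / 121.75 = 14.6617

14.662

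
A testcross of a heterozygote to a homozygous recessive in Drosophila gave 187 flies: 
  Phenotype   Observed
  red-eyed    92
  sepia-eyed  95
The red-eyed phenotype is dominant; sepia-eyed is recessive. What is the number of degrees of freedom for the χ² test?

A testcross of a heterozygote (Aa × aa) gives a 1:1 phenotypic ratio.
A goodness-of-fit test with 2 phenotype classes has df = 2 − 1 = 1.

1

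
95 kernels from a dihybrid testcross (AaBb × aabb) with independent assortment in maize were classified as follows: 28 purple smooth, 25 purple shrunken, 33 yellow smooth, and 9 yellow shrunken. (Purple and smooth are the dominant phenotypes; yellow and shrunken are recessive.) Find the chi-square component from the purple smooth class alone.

0.761

A dihybrid testcross with independent assortment gives a 1:1:1:1 ratio.
Total ratio parts = 4. Expected numbers out of 95:
  purple smooth: 95 × 1/4 = 23.75
  purple shrunken: 95 × 1/4 = 23.75
  yellow smooth: 95 × 1/4 = 23.75
  yellow shrunken: 95 × 1/4 = 23.75
Contribution of purple smooth: (28 − 23.75)² / 23.75 = 0.7605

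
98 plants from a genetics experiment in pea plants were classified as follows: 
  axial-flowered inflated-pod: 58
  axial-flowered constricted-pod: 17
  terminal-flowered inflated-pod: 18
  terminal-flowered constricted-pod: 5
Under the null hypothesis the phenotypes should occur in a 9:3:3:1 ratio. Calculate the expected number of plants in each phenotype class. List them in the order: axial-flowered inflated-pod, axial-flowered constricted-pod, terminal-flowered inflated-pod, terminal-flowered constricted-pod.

55.125, 18.375, 18.375, 6.125

Expected counts for N = 98 under a 9:3:3:1 ratio (total parts = 16):
  axial-flowered inflated-pod: 98 × 9/16 = 55.125
  axial-flowered constricted-pod: 98 × 3/16 = 18.375
  terminal-flowered inflated-pod: 98 × 3/16 = 18.375
  terminal-flowered constricted-pod: 98 × 1/16 = 6.125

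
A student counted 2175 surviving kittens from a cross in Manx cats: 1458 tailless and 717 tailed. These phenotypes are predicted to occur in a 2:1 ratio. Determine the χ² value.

Under the 2:1 hypothesis (Σ ratio = 3, N = 2175):
  tailless: 2175 × 2/3 = 1450
  tailed: 2175 × 1/3 = 725
χ² = Σ (O − E)² / E
  tailless: (1458 − 1450)² / 1450 = 0.0441
  tailed: (717 − 725)² / 725 = 0.0883
χ² = 0.0441 + 0.0883 = 0.1324 ≈ 0.132

0.132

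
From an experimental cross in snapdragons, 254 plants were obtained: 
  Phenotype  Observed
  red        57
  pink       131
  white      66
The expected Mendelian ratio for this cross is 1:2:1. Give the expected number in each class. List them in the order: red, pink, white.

63.5, 127, 63.5

Expected counts for N = 254 under a 1:2:1 ratio (total parts = 4):
  red: 254 × 1/4 = 63.5
  pink: 254 × 2/4 = 127
  white: 254 × 1/4 = 63.5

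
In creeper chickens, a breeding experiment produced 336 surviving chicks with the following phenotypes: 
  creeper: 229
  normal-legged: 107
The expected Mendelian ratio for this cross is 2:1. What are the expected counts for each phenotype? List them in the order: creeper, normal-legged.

The 2:1 ratio has 3 parts, so with N = 336 the expected counts are:
  creeper: 336 × 2/3 = 224
  normal-legged: 336 × 1/3 = 112

224, 112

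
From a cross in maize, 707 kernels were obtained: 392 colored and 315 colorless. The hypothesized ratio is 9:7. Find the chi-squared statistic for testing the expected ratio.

Total ratio parts = 16. Expected numbers out of 707:
  colored: 707 × 9/16 = 397.6875
  colorless: 707 × 7/16 = 309.3125
χ² = Σ (O − E)² / E
  colored: (392 − 397.6875)² / 397.6875 = 0.0813
  colorless: (315 − 309.3125)² / 309.3125 = 0.1046
χ² = 0.0813 + 0.1046 = 0.1859 ≈ 0.186

0.186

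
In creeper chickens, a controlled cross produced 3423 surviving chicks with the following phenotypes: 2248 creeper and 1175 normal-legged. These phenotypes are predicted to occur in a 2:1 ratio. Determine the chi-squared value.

1.520

Total ratio parts = 3. Expected numbers out of 3423:
  creeper: 3423 × 2/3 = 2282
  normal-legged: 3423 × 1/3 = 1141
χ² = Σ (O − E)² / E
  creeper: (2248 − 2282)² / 2282 = 0.5066
  normal-legged: (1175 − 1141)² / 1141 = 1.0131
χ² = 0.5066 + 1.0131 = 1.5197 ≈ 1.520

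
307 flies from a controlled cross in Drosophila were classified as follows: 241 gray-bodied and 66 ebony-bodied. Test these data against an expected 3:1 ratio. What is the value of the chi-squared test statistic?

Total ratio parts = 4. Expected numbers out of 307:
  gray-bodied: 307 × 3/4 = 230.25
  ebony-bodied: 307 × 1/4 = 76.75
χ² = Σ (O − E)² / E
  gray-bodied: (241 − 230.25)² / 230.25 = 0.5019
  ebony-bodied: (66 − 76.75)² / 76.75 = 1.5057
χ² = 0.5019 + 1.5057 = 2.0076 ≈ 2.008

2.008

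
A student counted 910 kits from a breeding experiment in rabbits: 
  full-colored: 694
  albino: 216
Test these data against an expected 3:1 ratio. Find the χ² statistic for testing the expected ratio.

The 3:1 ratio has 4 parts, so with N = 910 the expected counts are:
  full-colored: 910 × 3/4 = 682.5
  albino: 910 × 1/4 = 227.5
χ² = Σ (O − E)² / E
  full-colored: (694 − 682.5)² / 682.5 = 0.1938
  albino: (216 − 227.5)² / 227.5 = 0.5813
χ² = 0.1938 + 0.5813 = 0.7751 ≈ 0.775

0.775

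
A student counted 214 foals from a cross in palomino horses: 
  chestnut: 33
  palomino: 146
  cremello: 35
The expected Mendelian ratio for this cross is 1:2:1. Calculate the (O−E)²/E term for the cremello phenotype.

Total ratio parts = 4. Expected numbers out of 214:
  chestnut: 214 × 1/4 = 53.5
  palomino: 214 × 2/4 = 107
  cremello: 214 × 1/4 = 53.5
Contribution of cremello: (35 − 53.5)² / 53.5 = 6.3972

6.397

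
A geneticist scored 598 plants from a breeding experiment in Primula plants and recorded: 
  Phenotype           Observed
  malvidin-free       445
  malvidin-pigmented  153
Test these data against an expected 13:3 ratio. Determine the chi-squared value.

The 13:3 ratio has 16 parts, so with N = 598 the expected counts are:
  malvidin-free: 598 × 13/16 = 485.875
  malvidin-pigmented: 598 × 3/16 = 112.125
χ² = Σ (O − E)² / E
  malvidin-free: (445 − 485.875)² / 485.875 = 3.4387
  malvidin-pigmented: (153 − 112.125)² / 112.125 = 14.9009
χ² = 3.4387 + 14.9009 = 18.3396 ≈ 18.340

18.340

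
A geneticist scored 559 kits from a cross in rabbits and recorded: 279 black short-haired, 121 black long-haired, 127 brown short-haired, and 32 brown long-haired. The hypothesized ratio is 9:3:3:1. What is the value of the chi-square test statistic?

11.438

Expected counts for N = 559 under a 9:3:3:1 ratio (total parts = 16):
  black short-haired: 559 × 9/16 = 314.4375
  black long-haired: 559 × 3/16 = 104.8125
  brown short-haired: 559 × 3/16 = 104.8125
  brown long-haired: 559 × 1/16 = 34.9375
χ² = Σ (O − E)² / E
  black short-haired: (279 − 314.4375)² / 314.4375 = 3.9939
  black long-haired: (121 − 104.8125)² / 104.8125 = 2.5000
  brown short-haired: (127 − 104.8125)² / 104.8125 = 4.6968
  brown long-haired: (32 − 34.9375)² / 34.9375 = 0.2470
χ² = 3.9939 + 2.5000 + 4.6968 + 0.2470 = 11.4377 ≈ 11.438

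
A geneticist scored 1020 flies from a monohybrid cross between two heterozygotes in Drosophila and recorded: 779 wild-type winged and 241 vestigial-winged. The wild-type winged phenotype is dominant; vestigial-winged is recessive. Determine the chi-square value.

For a monohybrid cross between heterozygotes with complete dominance, the expected phenotypic ratio is 3:1.
The 3:1 ratio has 4 parts, so with N = 1020 the expected counts are:
  wild-type winged: 1020 × 3/4 = 765
  vestigial-winged: 1020 × 1/4 = 255
χ² = Σ (O − E)² / E
  wild-type winged: (779 − 765)² / 765 = 0.2562
  vestigial-winged: (241 − 255)² / 255 = 0.7686
χ² = 0.2562 + 0.7686 = 1.0248 ≈ 1.025

1.025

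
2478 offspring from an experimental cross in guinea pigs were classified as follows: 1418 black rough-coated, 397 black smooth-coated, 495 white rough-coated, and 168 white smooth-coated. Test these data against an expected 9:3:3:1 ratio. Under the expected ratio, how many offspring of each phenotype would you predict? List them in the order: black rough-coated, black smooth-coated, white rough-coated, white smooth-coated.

1393.875, 464.625, 464.625, 154.875

The 9:3:3:1 ratio has 16 parts, so with N = 2478 the expected counts are:
  black rough-coated: 2478 × 9/16 = 1393.875
  black smooth-coated: 2478 × 3/16 = 464.625
  white rough-coated: 2478 × 3/16 = 464.625
  white smooth-coated: 2478 × 1/16 = 154.875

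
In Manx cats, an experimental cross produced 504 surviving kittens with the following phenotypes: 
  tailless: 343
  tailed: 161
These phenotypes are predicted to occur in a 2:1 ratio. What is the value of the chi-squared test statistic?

Under the 2:1 hypothesis (Σ ratio = 3, N = 504):
  tailless: 504 × 2/3 = 336
  tailed: 504 × 1/3 = 168
χ² = Σ (O − E)² / E
  tailless: (343 − 336)² / 336 = 0.1458
  tailed: (161 − 168)² / 168 = 0.2917
χ² = 0.1458 + 0.2917 = 0.4375 ≈ 0.438

0.438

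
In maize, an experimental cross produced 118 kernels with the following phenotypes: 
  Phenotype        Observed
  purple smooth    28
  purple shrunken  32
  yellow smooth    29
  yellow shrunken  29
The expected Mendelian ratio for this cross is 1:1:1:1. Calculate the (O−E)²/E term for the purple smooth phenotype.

Total ratio parts = 4. Expected numbers out of 118:
  purple smooth: 118 × 1/4 = 29.5
  purple shrunken: 118 × 1/4 = 29.5
  yellow smooth: 118 × 1/4 = 29.5
  yellow shrunken: 118 × 1/4 = 29.5
Contribution of purple smooth: (28 − 29.5)² / 29.5 = 0.0763

0.076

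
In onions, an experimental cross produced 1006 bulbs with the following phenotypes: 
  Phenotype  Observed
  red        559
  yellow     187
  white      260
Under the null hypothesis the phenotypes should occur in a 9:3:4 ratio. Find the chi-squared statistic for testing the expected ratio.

0.385

Expected counts for N = 1006 under a 9:3:4 ratio (total parts = 16):
  red: 1006 × 9/16 = 565.875
  yellow: 1006 × 3/16 = 188.625
  white: 1006 × 4/16 = 251.5
χ² = Σ (O − E)² / E
  red: (559 − 565.875)² / 565.875 = 0.0835
  yellow: (187 − 188.625)² / 188.625 = 0.0140
  white: (260 − 251.5)² / 251.5 = 0.2873
χ² = 0.0835 + 0.0140 + 0.2873 = 0.3848 ≈ 0.385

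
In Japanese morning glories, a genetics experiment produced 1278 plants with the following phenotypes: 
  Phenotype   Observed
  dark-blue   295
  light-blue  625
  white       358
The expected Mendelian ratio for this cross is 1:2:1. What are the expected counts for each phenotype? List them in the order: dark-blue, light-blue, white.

319.5, 639, 319.5

The 1:2:1 ratio has 4 parts, so with N = 1278 the expected counts are:
  dark-blue: 1278 × 1/4 = 319.5
  light-blue: 1278 × 2/4 = 639
  white: 1278 × 1/4 = 319.5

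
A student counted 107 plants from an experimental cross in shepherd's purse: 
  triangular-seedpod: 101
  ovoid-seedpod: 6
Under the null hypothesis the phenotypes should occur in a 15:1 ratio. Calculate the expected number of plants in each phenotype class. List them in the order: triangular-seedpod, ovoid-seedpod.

100.3125, 6.6875

Expected counts for N = 107 under a 15:1 ratio (total parts = 16):
  triangular-seedpod: 107 × 15/16 = 100.3125
  ovoid-seedpod: 107 × 1/16 = 6.6875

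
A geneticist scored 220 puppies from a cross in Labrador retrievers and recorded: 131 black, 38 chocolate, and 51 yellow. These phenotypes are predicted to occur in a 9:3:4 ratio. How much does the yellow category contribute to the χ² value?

Expected counts for N = 220 under a 9:3:4 ratio (total parts = 16):
  black: 220 × 9/16 = 123.75
  chocolate: 220 × 3/16 = 41.25
  yellow: 220 × 4/16 = 55
Contribution of yellow: (51 − 55)² / 55 = 0.2909

0.291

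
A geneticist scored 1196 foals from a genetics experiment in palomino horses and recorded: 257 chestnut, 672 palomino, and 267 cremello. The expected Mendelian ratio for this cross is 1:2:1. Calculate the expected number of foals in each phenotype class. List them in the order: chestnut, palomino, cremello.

Total ratio parts = 4. Expected numbers out of 1196:
  chestnut: 1196 × 1/4 = 299
  palomino: 1196 × 2/4 = 598
  cremello: 1196 × 1/4 = 299

299, 598, 299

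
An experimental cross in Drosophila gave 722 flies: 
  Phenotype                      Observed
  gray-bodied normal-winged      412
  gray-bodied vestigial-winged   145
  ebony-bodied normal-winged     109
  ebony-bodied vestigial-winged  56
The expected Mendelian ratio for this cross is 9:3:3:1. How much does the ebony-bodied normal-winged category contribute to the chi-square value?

Expected counts for N = 722 under a 9:3:3:1 ratio (total parts = 16):
  gray-bodied normal-winged: 722 × 9/16 = 406.125
  gray-bodied vestigial-winged: 722 × 3/16 = 135.375
  ebony-bodied normal-winged: 722 × 3/16 = 135.375
  ebony-bodied vestigial-winged: 722 × 1/16 = 45.125
Contribution of ebony-bodied normal-winged: (109 − 135.375)² / 135.375 = 5.1386

5.139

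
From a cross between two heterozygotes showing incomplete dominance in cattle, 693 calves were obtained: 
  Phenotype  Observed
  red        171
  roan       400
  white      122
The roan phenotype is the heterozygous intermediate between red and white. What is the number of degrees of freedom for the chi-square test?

2

With incomplete dominance, a heterozygote × heterozygote cross gives a 1:2:1 phenotypic ratio.
A goodness-of-fit test with 3 phenotype classes has df = 3 − 1 = 2.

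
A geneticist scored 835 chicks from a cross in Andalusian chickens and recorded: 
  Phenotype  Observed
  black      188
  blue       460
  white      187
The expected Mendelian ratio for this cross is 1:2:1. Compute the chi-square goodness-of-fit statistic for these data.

8.655

Under the 1:2:1 hypothesis (Σ ratio = 4, N = 835):
  black: 835 × 1/4 = 208.75
  blue: 835 × 2/4 = 417.5
  white: 835 × 1/4 = 208.75
χ² = Σ (O − E)² / E
  black: (188 − 208.75)² / 208.75 = 2.0626
  blue: (460 − 417.5)² / 417.5 = 4.3263
  white: (187 − 208.75)² / 208.75 = 2.2662
χ² = 2.0626 + 4.3263 + 2.2662 = 8.6551 ≈ 8.655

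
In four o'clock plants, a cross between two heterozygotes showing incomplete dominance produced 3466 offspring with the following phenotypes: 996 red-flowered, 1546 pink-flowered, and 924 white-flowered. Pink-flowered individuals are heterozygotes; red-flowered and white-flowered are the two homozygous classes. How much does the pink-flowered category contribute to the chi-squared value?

With incomplete dominance, a heterozygote × heterozygote cross gives a 1:2:1 phenotypic ratio.
The 1:2:1 ratio has 4 parts, so with N = 3466 the expected counts are:
  red-flowered: 3466 × 1/4 = 866.5
  pink-flowered: 3466 × 2/4 = 1733
  white-flowered: 3466 × 1/4 = 866.5
Contribution of pink-flowered: (1546 − 1733)² / 1733 = 20.1783

20.178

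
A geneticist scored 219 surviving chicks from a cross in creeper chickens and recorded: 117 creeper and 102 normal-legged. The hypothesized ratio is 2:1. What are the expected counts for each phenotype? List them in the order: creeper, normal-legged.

Under the 2:1 hypothesis (Σ ratio = 3, N = 219):
  creeper: 219 × 2/3 = 146
  normal-legged: 219 × 1/3 = 73

146, 73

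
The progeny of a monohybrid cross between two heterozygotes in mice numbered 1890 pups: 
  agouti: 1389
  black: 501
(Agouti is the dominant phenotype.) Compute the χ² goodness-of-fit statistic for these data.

For a monohybrid cross between heterozygotes with complete dominance, the expected phenotypic ratio is 3:1.
Expected counts for N = 1890 under a 3:1 ratio (total parts = 4):
  agouti: 1890 × 3/4 = 1417.5
  black: 1890 × 1/4 = 472.5
χ² = Σ (O − E)² / E
  agouti: (1389 − 1417.5)² / 1417.5 = 0.5730
  black: (501 − 472.5)² / 472.5 = 1.7190
χ² = 0.5730 + 1.7190 = 2.292

2.292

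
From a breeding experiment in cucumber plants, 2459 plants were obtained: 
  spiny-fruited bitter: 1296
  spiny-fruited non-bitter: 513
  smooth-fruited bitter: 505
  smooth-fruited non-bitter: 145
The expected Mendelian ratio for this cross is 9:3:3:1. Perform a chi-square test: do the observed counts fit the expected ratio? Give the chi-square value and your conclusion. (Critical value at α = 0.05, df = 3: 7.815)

Total ratio parts = 16. Expected numbers out of 2459:
  spiny-fruited bitter: 2459 × 9/16 = 1383.1875
  spiny-fruited non-bitter: 2459 × 3/16 = 461.0625
  smooth-fruited bitter: 2459 × 3/16 = 461.0625
  smooth-fruited non-bitter: 2459 × 1/16 = 153.6875
χ² = Σ (O − E)² / E
  spiny-fruited bitter: (1296 − 1383.1875)² / 1383.1875 = 5.4958
  spiny-fruited non-bitter: (513 − 461.0625)² / 461.0625 = 5.8506
  smooth-fruited bitter: (505 − 461.0625)² / 461.0625 = 4.1871
  smooth-fruited non-bitter: (145 − 153.6875)² / 153.6875 = 0.4911
χ² = 5.4958 + 5.8506 + 4.1871 + 0.4911 = 16.0246 ≈ 16.025
Degrees of freedom = 4 − 1 = 3; critical value at α = 0.05 is 7.815.
Since 16.025 > 7.815, we reject the null hypothesis — the data do not fit the 9:3:3:1 ratio.

16.025; not consistent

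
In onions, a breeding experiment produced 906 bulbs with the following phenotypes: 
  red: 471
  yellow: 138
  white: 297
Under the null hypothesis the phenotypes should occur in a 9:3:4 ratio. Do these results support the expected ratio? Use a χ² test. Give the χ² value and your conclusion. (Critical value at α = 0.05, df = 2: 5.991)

The 9:3:4 ratio has 16 parts, so with N = 906 the expected counts are:
  red: 906 × 9/16 = 509.625
  yellow: 906 × 3/16 = 169.875
  white: 906 × 4/16 = 226.5
χ² = Σ (O − E)² / E
  red: (471 − 509.625)² / 509.625 = 2.9274
  yellow: (138 − 169.875)² / 169.875 = 5.9810
  white: (297 − 226.5)² / 226.5 = 21.9437
χ² = 2.9274 + 5.9810 + 21.9437 = 30.8521 ≈ 30.852
Degrees of freedom = 3 − 1 = 2; critical value at α = 0.05 is 5.991.
Since 30.852 > 5.991, we reject the null hypothesis — the data do not fit the 9:3:4 ratio.

30.852; not consistent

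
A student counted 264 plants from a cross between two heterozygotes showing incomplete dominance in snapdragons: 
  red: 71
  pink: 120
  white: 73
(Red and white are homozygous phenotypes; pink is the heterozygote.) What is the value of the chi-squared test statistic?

2.212

With incomplete dominance, a heterozygote × heterozygote cross gives a 1:2:1 phenotypic ratio.
Under the 1:2:1 hypothesis (Σ ratio = 4, N = 264):
  red: 264 × 1/4 = 66
  pink: 264 × 2/4 = 132
  white: 264 × 1/4 = 66
χ² = Σ (O − E)² / E
  red: (71 − 66)² / 66 = 0.3788
  pink: (120 − 132)² / 132 = 1.0909
  white: (73 − 66)² / 66 = 0.7424
χ² = 0.3788 + 1.0909 + 0.7424 = 2.2121 ≈ 2.212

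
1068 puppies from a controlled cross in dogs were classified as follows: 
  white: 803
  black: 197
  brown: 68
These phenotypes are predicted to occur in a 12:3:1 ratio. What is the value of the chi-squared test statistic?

Expected counts for N = 1068 under a 12:3:1 ratio (total parts = 16):
  white: 1068 × 12/16 = 801
  black: 1068 × 3/16 = 200.25
  brown: 1068 × 1/16 = 66.75
χ² = Σ (O − E)² / E
  white: (803 − 801)² / 801 = 0.0050
  black: (197 − 200.25)² / 200.25 = 0.0527
  brown: (68 − 66.75)² / 66.75 = 0.0234
χ² = 0.0050 + 0.0527 + 0.0234 = 0.0811 ≈ 0.081

0.081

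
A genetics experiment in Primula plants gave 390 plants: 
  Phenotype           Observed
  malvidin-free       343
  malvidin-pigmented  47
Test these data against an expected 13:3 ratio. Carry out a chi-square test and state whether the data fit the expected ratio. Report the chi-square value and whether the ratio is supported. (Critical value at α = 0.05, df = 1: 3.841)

Expected counts for N = 390 under a 13:3 ratio (total parts = 16):
  malvidin-free: 390 × 13/16 = 316.875
  malvidin-pigmented: 390 × 3/16 = 73.125
χ² = Σ (O − E)² / E
  malvidin-free: (343 − 316.875)² / 316.875 = 2.1539
  malvidin-pigmented: (47 − 73.125)² / 73.125 = 9.3335
χ² = 2.1539 + 9.3335 = 11.4874 ≈ 11.487
Degrees of freedom = 2 − 1 = 1; critical value at α = 0.05 is 3.841.
Since 11.487 > 3.841, we reject the null hypothesis — the data do not fit the 13:3 ratio.

11.487; not consistent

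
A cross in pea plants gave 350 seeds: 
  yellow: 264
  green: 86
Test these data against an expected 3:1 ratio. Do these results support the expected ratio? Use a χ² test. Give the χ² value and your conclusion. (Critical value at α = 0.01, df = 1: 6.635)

0.034; consistent

Expected counts for N = 350 under a 3:1 ratio (total parts = 4):
  yellow: 350 × 3/4 = 262.5
  green: 350 × 1/4 = 87.5
χ² = Σ (O − E)² / E
  yellow: (264 − 262.5)² / 262.5 = 0.0086
  green: (86 − 87.5)² / 87.5 = 0.0257
χ² = 0.0086 + 0.0257 = 0.0343 ≈ 0.034
Degrees of freedom = 2 − 1 = 1; critical value at α = 0.01 is 6.635.
Since 0.034 < 6.635, we fail to reject the null hypothesis — the data are consistent with the 3:1 ratio.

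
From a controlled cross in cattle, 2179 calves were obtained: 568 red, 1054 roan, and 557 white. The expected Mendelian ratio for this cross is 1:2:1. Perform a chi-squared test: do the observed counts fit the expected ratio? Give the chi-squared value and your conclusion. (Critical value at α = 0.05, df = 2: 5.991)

The 1:2:1 ratio has 4 parts, so with N = 2179 the expected counts are:
  red: 2179 × 1/4 = 544.75
  roan: 2179 × 2/4 = 1089.5
  white: 2179 × 1/4 = 544.75
χ² = Σ (O − E)² / E
  red: (568 − 544.75)² / 544.75 = 0.9923
  roan: (1054 − 1089.5)² / 1089.5 = 1.1567
  white: (557 − 544.75)² / 544.75 = 0.2755
χ² = 0.9923 + 1.1567 + 0.2755 = 2.4245 ≈ 2.425
Degrees of freedom = 3 − 1 = 2; critical value at α = 0.05 is 5.991.
Since 2.425 < 5.991, we fail to reject the null hypothesis — the data are consistent with the 1:2:1 ratio.

2.425; consistent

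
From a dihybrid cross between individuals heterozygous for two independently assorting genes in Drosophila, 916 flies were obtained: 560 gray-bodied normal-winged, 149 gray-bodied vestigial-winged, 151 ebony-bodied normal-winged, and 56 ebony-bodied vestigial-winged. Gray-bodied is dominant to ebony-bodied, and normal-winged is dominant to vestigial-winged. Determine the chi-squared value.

A dihybrid F₂ with independent assortment and complete dominance at both loci gives a 9:3:3:1 phenotypic ratio.
Total ratio parts = 16. Expected numbers out of 916:
  gray-bodied normal-winged: 916 × 9/16 = 515.25
  gray-bodied vestigial-winged: 916 × 3/16 = 171.75
  ebony-bodied normal-winged: 916 × 3/16 = 171.75
  ebony-bodied vestigial-winged: 916 × 1/16 = 57.25
χ² = Σ (O − E)² / E
  gray-bodied normal-winged: (560 − 515.25)² / 515.25 = 3.8866
  gray-bodied vestigial-winged: (149 − 171.75)² / 171.75 = 3.0135
  ebony-bodied normal-winged: (151 − 171.75)² / 171.75 = 2.5069
  ebony-bodied vestigial-winged: (56 − 57.25)² / 57.25 = 0.0273
χ² = 3.8866 + 3.0135 + 2.5069 + 0.0273 = 9.4343 ≈ 9.434

9.434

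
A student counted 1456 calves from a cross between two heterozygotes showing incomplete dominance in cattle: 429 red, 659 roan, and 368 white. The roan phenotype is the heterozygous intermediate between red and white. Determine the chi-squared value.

With incomplete dominance, a heterozygote × heterozygote cross gives a 1:2:1 phenotypic ratio.
The 1:2:1 ratio has 4 parts, so with N = 1456 the expected counts are:
  red: 1456 × 1/4 = 364
  roan: 1456 × 2/4 = 728
  white: 1456 × 1/4 = 364
χ² = Σ (O − E)² / E
  red: (429 − 364)² / 364 = 11.6071
  roan: (659 − 728)² / 728 = 6.5398
  white: (368 − 364)² / 364 = 0.0440
χ² = 11.6071 + 6.5398 + 0.0440 = 18.1909 ≈ 18.191

18.191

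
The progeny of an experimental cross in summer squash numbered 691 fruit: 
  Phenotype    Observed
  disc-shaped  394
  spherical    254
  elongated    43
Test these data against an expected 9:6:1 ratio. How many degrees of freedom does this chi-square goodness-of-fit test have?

2

A goodness-of-fit test with 3 phenotype classes has df = 3 − 1 = 2.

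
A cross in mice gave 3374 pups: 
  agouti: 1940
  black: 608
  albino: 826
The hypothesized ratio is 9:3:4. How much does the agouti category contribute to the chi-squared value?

The 9:3:4 ratio has 16 parts, so with N = 3374 the expected counts are:
  agouti: 3374 × 9/16 = 1897.875
  black: 3374 × 3/16 = 632.625
  albino: 3374 × 4/16 = 843.5
Contribution of agouti: (1940 − 1897.875)² / 1897.875 = 0.9350

0.935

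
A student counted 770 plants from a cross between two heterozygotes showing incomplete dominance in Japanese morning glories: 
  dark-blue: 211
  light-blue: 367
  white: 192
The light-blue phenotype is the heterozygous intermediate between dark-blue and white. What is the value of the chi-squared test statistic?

2.621

With incomplete dominance, a heterozygote × heterozygote cross gives a 1:2:1 phenotypic ratio.
The 1:2:1 ratio has 4 parts, so with N = 770 the expected counts are:
  dark-blue: 770 × 1/4 = 192.5
  light-blue: 770 × 2/4 = 385
  white: 770 × 1/4 = 192.5
χ² = Σ (O − E)² / E
  dark-blue: (211 − 192.5)² / 192.5 = 1.7779
  light-blue: (367 − 385)² / 385 = 0.8416
  white: (192 − 192.5)² / 192.5 = 0.0013
χ² = 1.7779 + 0.8416 + 0.0013 = 2.6208 ≈ 2.621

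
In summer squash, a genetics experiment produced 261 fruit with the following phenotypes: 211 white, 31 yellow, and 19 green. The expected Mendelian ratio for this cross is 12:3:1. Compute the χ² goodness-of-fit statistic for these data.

8.206

Expected counts for N = 261 under a 12:3:1 ratio (total parts = 16):
  white: 261 × 12/16 = 195.75
  yellow: 261 × 3/16 = 48.9375
  green: 261 × 1/16 = 16.3125
χ² = Σ (O − E)² / E
  white: (211 − 195.75)² / 195.75 = 1.1881
  yellow: (31 − 48.9375)² / 48.9375 = 6.5748
  green: (19 − 16.3125)² / 16.3125 = 0.4428
χ² = 1.1881 + 6.5748 + 0.4428 = 8.2057 ≈ 8.206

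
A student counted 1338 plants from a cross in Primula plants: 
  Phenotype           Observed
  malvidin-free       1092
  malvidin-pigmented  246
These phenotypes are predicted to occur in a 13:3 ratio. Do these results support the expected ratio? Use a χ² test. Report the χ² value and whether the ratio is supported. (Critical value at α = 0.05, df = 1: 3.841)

Under the 13:3 hypothesis (Σ ratio = 16, N = 1338):
  malvidin-free: 1338 × 13/16 = 1087.125
  malvidin-pigmented: 1338 × 3/16 = 250.875
χ² = Σ (O − E)² / E
  malvidin-free: (1092 − 1087.125)² / 1087.125 = 0.0219
  malvidin-pigmented: (246 − 250.875)² / 250.875 = 0.0947
χ² = 0.0219 + 0.0947 = 0.1166 ≈ 0.117
Degrees of freedom = 2 − 1 = 1; critical value at α = 0.05 is 3.841.
Since 0.117 < 3.841, we fail to reject the null hypothesis — the data are consistent with the 13:3 ratio.

0.117; consistent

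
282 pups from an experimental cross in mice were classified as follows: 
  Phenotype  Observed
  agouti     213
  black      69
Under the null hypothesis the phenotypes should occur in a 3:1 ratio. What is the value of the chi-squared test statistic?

0.043

The 3:1 ratio has 4 parts, so with N = 282 the expected counts are:
  agouti: 282 × 3/4 = 211.5
  black: 282 × 1/4 = 70.5
χ² = Σ (O − E)² / E
  agouti: (213 − 211.5)² / 211.5 = 0.0106
  black: (69 − 70.5)² / 70.5 = 0.0319
χ² = 0.0106 + 0.0319 = 0.0425 ≈ 0.043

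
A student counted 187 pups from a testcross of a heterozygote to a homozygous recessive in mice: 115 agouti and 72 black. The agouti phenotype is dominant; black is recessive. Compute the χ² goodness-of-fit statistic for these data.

A testcross of a heterozygote (Aa × aa) gives a 1:1 phenotypic ratio.
Under the 1:1 hypothesis (Σ ratio = 2, N = 187):
  agouti: 187 × 1/2 = 93.5
  black: 187 × 1/2 = 93.5
χ² = Σ (O − E)² / E
  agouti: (115 − 93.5)² / 93.5 = 4.9439
  black: (72 − 93.5)² / 93.5 = 4.9439
χ² = 4.9439 + 4.9439 = 9.8878 ≈ 9.888

9.888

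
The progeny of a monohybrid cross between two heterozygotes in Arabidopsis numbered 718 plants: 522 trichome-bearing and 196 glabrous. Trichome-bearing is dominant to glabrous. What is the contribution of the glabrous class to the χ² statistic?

1.517

For a monohybrid cross between heterozygotes with complete dominance, the expected phenotypic ratio is 3:1.
Under the 3:1 hypothesis (Σ ratio = 4, N = 718):
  trichome-bearing: 718 × 3/4 = 538.5
  glabrous: 718 × 1/4 = 179.5
Contribution of glabrous: (196 − 179.5)² / 179.5 = 1.5167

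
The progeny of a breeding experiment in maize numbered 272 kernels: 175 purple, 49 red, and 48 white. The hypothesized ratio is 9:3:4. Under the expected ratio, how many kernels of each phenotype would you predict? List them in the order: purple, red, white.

Under the 9:3:4 hypothesis (Σ ratio = 16, N = 272):
  purple: 272 × 9/16 = 153
  red: 272 × 3/16 = 51
  white: 272 × 4/16 = 68

153, 51, 68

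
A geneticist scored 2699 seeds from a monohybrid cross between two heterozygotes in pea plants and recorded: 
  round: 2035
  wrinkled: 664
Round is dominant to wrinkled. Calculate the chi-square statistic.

For a monohybrid cross between heterozygotes with complete dominance, the expected phenotypic ratio is 3:1.
Expected counts for N = 2699 under a 3:1 ratio (total parts = 4):
  round: 2699 × 3/4 = 2024.25
  wrinkled: 2699 × 1/4 = 674.75
χ² = Σ (O − E)² / E
  round: (2035 − 2024.25)² / 2024.25 = 0.0571
  wrinkled: (664 − 674.75)² / 674.75 = 0.1713
χ² = 0.0571 + 0.1713 = 0.2284 ≈ 0.228

0.228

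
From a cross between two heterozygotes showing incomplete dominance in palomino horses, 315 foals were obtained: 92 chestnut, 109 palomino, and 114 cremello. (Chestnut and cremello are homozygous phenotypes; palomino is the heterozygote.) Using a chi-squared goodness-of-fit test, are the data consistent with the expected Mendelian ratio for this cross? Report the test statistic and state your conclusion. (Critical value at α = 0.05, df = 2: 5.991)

With incomplete dominance, a heterozygote × heterozygote cross gives a 1:2:1 phenotypic ratio.
The 1:2:1 ratio has 4 parts, so with N = 315 the expected counts are:
  chestnut: 315 × 1/4 = 78.75
  palomino: 315 × 2/4 = 157.5
  cremello: 315 × 1/4 = 78.75
χ² = Σ (O − E)² / E
  chestnut: (92 − 78.75)² / 78.75 = 2.2294
  palomino: (109 − 157.5)² / 157.5 = 14.9349
  cremello: (114 − 78.75)² / 78.75 = 15.7786
χ² = 2.2294 + 14.9349 + 15.7786 = 32.9429 ≈ 32.943
Degrees of freedom = 3 − 1 = 2; critical value at α = 0.05 is 5.991.
Since 32.943 > 5.991, we reject the null hypothesis — the data do not fit the 1:2:1 ratio.

32.943; not consistent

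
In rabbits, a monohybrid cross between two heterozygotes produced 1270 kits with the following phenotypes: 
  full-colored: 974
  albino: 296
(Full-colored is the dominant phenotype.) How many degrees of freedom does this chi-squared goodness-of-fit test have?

1

For a monohybrid cross between heterozygotes with complete dominance, the expected phenotypic ratio is 3:1.
A goodness-of-fit test with 2 phenotype classes has df = 2 − 1 = 1.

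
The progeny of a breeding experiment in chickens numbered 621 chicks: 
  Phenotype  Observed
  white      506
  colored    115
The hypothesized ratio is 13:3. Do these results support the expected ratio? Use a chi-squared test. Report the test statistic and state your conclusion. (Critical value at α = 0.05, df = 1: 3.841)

0.022; consistent

Expected counts for N = 621 under a 13:3 ratio (total parts = 16):
  white: 621 × 13/16 = 504.5625
  colored: 621 × 3/16 = 116.4375
χ² = Σ (O − E)² / E
  white: (506 − 504.5625)² / 504.5625 = 0.0041
  colored: (115 − 116.4375)² / 116.4375 = 0.0177
χ² = 0.0041 + 0.0177 = 0.0218 ≈ 0.022
Degrees of freedom = 2 − 1 = 1; critical value at α = 0.05 is 3.841.
Since 0.022 < 3.841, we fail to reject the null hypothesis — the data are consistent with the 13:3 ratio.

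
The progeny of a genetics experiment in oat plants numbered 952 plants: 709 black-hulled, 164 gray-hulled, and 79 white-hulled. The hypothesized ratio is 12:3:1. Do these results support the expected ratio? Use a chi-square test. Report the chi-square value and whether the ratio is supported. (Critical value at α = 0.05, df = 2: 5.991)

7.604; not consistent

Expected counts for N = 952 under a 12:3:1 ratio (total parts = 16):
  black-hulled: 952 × 12/16 = 714
  gray-hulled: 952 × 3/16 = 178.5
  white-hulled: 952 × 1/16 = 59.5
χ² = Σ (O − E)² / E
  black-hulled: (709 − 714)² / 714 = 0.0350
  gray-hulled: (164 − 178.5)² / 178.5 = 1.1779
  white-hulled: (79 − 59.5)² / 59.5 = 6.3908
χ² = 0.0350 + 1.1779 + 6.3908 = 7.6037 ≈ 7.604
Degrees of freedom = 3 − 1 = 2; critical value at α = 0.05 is 5.991.
Since 7.604 > 5.991, we reject the null hypothesis — the data do not fit the 12:3:1 ratio.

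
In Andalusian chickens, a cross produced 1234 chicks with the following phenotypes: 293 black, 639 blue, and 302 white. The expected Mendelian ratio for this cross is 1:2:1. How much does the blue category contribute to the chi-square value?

0.784

Under the 1:2:1 hypothesis (Σ ratio = 4, N = 1234):
  black: 1234 × 1/4 = 308.5
  blue: 1234 × 2/4 = 617
  white: 1234 × 1/4 = 308.5
Contribution of blue: (639 − 617)² / 617 = 0.7844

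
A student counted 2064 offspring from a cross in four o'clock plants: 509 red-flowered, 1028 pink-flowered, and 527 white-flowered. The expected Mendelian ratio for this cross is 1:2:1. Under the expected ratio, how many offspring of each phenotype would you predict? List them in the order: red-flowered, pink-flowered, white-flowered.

Under the 1:2:1 hypothesis (Σ ratio = 4, N = 2064):
  red-flowered: 2064 × 1/4 = 516
  pink-flowered: 2064 × 2/4 = 1032
  white-flowered: 2064 × 1/4 = 516

516, 1032, 516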